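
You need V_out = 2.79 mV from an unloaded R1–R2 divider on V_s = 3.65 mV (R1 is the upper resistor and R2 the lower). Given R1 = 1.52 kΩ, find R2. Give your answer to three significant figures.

V_out/V_s = R2/(R1+R2) = 0.7644.
So R2 = R1 · V_out/(V_s − V_out) = 1.52 × 2.79/(3.65 − 2.79) = 1.52 × 3.244 = 4.931 kΩ.

R2 ≈ 4.93 kΩ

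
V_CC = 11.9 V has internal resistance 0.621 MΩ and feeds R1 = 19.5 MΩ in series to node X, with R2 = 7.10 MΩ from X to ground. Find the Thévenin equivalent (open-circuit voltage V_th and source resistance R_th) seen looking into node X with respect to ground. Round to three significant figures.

V_th ≈ 3.10 V, R_th ≈ 5.25 MΩ

R1' = 0.621 + 19.5 = 20.12 MΩ (source resistance + R1).
With X open, the divider is unloaded: V_th = 11.9 × 7.10/27.22 = 3.104 V.
With V_CC suppressed (replaced by a short), R_th = R1' ‖ R2 = (20.12 × 7.10)/(20.12 + 7.10) = 5.248 MΩ.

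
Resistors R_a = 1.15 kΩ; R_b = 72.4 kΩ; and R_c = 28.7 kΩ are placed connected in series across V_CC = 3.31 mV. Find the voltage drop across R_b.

V ≈ 2.34 mV

Series total: ΣR = 1.15 + 72.4 + 28.7 = 102.2 kΩ.
V = V_CC · R/ΣR = 3.31 × 0.7081 = 2.344 mV.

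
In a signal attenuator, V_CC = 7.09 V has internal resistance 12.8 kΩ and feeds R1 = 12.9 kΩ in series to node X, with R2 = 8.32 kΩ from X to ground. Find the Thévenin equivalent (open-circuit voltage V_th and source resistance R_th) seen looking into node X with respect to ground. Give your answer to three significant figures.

V_th ≈ 1.73 V, R_th ≈ 6.29 kΩ

R1' = 12.8 + 12.9 = 25.70 kΩ (source resistance + R1).
V_th is the unloaded tap voltage: V_CC · R2/(R1'+R2) = 7.09 × 0.2446 = 1.734 V.
Zeroing V_CC shorts the top of R1' to ground, so R_th = R1' ‖ R2 = 6.285 kΩ.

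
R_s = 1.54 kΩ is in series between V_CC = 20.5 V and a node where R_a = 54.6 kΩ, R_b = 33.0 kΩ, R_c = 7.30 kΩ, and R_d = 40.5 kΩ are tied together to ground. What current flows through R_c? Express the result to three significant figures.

I ≈ 2.12 mA

Combine the parallel branches: R_p = (1/54.6 + 1/33.0 + 1/7.30 + 1/40.5)⁻¹ = 4.755 kΩ.
Node voltage V_A = V_CC · R_p/(R_s + R_p) = 20.5 × 0.7554 = 15.49 V.
Branch current I = V_A/R_c = 15.49/7.30 = 2.121 mA.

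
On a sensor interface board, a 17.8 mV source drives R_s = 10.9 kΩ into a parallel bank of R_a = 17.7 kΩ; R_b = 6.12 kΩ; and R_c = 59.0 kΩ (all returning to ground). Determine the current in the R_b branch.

I ≈ 0.812 µA

Equivalent of the parallel group: R_p = 4.222 kΩ.
Node voltage V_A = V_DC · R_p/(R_s + R_p) = 17.8 × 0.2792 = 4.970 mV.
I(R_b) = V_A / R_b = 4.970/6.12 = 0.8121 µA.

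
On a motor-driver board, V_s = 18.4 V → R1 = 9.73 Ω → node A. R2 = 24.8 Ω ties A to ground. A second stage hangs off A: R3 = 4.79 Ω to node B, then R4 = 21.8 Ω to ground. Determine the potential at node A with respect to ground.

The second stage (R3 + R4 = 26.59 Ω) loads node A in parallel with R2.
Effective lower resistance at A: R2 ‖ 26.59 = 12.83 Ω.
V_A = 18.4 × 12.83/(9.73 + 12.83) = 10.46 V.

V_A ≈ 10.5 V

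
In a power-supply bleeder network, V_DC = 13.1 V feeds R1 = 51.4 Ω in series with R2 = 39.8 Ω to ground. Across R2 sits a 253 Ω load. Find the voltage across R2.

The load sits in parallel with R2, giving an effective lower resistance R2' = R2·R_L/(R2+R_L) = 34.39 Ω.
Now apply the divider: V_out = 13.1 × 0.4009 = 5.251 V.

V_out ≈ 5.25 V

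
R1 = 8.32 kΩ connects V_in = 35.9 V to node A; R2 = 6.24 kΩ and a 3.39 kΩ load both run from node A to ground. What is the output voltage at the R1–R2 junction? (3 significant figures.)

V_out ≈ 7.50 V

R2 ‖ R_L = (6.24 × 3.39)/(6.24 + 3.39) = 2.197 kΩ.
Voltage divider with the loaded lower leg: V_out = 35.9 × 2.197/(8.32 + 2.197) = 35.9 × 0.2089 = 7.499 V.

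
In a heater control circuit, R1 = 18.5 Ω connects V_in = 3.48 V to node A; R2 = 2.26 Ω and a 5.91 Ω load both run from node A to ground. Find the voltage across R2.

First combine the lower leg with the load: R2 ‖ R_L = 1.635 Ω.
Voltage divider with the loaded lower leg: V_out = 3.48 × 1.635/(18.5 + 1.635) = 3.48 × 0.08119 = 0.2826 V.
(Unloaded it would be 0.379 V; the load pulls it down.)

V_out ≈ 0.283 V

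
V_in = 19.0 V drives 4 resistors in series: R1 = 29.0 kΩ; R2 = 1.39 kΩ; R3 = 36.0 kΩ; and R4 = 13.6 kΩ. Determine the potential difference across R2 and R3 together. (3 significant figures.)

V ≈ 8.88 V

Total series resistance ΣR = 29.0 + 1.39 + 36.0 + 13.6 = 79.99 kΩ.
R_{R2..R3} = 1.39 + 36.0 = 37.39 kΩ.
By the voltage-divider rule, V = 19.0 × 37.39/79.99 = 8.881 V.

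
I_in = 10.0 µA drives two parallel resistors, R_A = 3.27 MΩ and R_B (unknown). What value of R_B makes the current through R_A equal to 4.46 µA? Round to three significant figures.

R_B ≈ 2.63 MΩ

The fraction through R_A equals R_B/(R_A+R_B).
4.46/10.0 = R_B/(R_A + R_B) → R_B = R_A · (0.4460)/(1 − 0.4460) = 3.27 × 0.8051 = 2.633 MΩ.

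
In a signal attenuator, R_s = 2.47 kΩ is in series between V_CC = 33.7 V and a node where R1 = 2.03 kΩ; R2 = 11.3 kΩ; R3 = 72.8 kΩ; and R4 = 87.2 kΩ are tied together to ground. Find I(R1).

I ≈ 6.65 mA

Combine the parallel branches: R_p = (1/2.03 + 1/11.3 + 1/72.8 + 1/87.2)⁻¹ = 1.649 kΩ.
V_A = 33.7 × 1.649/4.119 = 13.49 V.
I(R1) = V_A / R1 = 13.49/2.03 = 6.647 mA.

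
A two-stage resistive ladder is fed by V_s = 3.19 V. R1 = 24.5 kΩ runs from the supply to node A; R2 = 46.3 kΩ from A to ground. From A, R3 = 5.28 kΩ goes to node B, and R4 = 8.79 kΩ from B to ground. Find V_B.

Node A sees R2 in parallel with the series input of stage 2, R3 + R4 = 14.07 kΩ.
R2 ‖ (R3+R4) = 10.79 kΩ.
V_A = 3.19 × 10.79/(24.5 + 10.79) = 0.9754 V.
Stage 2 is unloaded, so V_B = V_A · R4/(R3+R4) = 0.9754 × 8.79/14.07 = 0.6094 V.

V_B ≈ 0.609 V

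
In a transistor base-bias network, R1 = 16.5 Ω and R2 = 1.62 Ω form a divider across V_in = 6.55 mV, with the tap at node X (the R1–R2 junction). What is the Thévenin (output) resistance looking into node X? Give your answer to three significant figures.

Zeroing V_in shorts the top of R1 to ground, so R_th = R1 ‖ R2 = 1.475 Ω.

R_th ≈ 1.48 Ω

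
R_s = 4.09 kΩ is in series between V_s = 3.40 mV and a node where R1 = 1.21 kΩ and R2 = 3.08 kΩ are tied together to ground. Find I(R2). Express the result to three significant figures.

Parallel bank: R_p = 1/(1/1.21 + 1/3.08) = 0.8687 kΩ.
V_A = 3.40 × 0.8687/4.959 = 0.5956 mV.
I(R2) = V_A / R2 = 0.5956/3.08 = 0.1934 µA.

I ≈ 0.193 µA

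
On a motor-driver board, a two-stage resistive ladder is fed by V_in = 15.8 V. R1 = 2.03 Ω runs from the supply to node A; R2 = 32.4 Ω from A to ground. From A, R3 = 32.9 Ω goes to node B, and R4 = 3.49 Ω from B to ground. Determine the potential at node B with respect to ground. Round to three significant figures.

The second stage (R3 + R4 = 36.39 Ω) loads node A in parallel with R2.
R2 ‖ (R3+R4) = 17.14 Ω.
V_A = 15.8 × 17.14/(2.03 + 17.14) = 14.13 V.
Stage 2 is unloaded, so V_B = V_A · R4/(R3+R4) = 14.13 × 3.49/36.39 = 1.355 V.

V_B ≈ 1.35 V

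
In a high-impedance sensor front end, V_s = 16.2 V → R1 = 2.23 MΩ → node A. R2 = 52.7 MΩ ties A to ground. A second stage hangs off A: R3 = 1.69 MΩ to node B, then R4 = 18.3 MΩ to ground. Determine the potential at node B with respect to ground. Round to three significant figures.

The second stage (R3 + R4 = 19.99 MΩ) loads node A in parallel with R2.
R2 ‖ (R3+R4) = 14.49 MΩ.
First divider: V_A = V_s · 14.49/(2.23 + 14.49) = 14.04 V.
V_B = V_A × 0.9155 = 12.85 V.

V_B ≈ 12.9 V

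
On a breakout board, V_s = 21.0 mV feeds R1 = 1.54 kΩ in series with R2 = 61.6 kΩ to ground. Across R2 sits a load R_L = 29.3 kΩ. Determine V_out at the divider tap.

V_out ≈ 19.5 mV

The load sits in parallel with R2, giving an effective lower resistance R2' = R2·R_L/(R2+R_L) = 19.86 kΩ.
Then V_out = V_s · R2'/(R1 + R2') = 21.0 × 19.86/21.40 = 19.49 mV.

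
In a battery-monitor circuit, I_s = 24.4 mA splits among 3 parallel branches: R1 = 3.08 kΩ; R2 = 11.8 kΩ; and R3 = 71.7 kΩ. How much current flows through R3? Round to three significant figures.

ΣG = 1/3.08 + 1/11.8 + 1/71.7 = 0.4234.
By the current-divider rule, I = I_s · G_k/ΣG = 24.4 × 0.03294 = 0.8038 mA.

I ≈ 0.804 mA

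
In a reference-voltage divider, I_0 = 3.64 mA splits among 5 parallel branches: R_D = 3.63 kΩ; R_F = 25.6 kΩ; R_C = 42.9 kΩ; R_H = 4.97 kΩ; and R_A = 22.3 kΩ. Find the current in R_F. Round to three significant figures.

Conductances: ΣG = 1/3.63 + 1/25.6 + 1/42.9 + 1/4.97 + 1/22.3 = 0.5839 (1/kΩ).
R_F takes the fraction G_k/ΣG = 0.03906/0.5839 = 0.06690, so I = 3.64 × 0.06690 = 0.2435 mA.

I ≈ 0.244 mA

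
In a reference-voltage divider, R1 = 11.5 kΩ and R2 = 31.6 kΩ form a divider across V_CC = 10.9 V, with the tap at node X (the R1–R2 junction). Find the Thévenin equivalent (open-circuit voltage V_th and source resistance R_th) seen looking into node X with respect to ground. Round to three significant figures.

Open-circuit (no load on X): V_th = V_CC · R2/(R1 + R2) = 10.9 × 31.6/(11.50 + 31.6) = 7.992 V.
Looking into X with the source shorted: R_th = R1·R2/(R1+R2) = 11.50 × 31.6/43.10 = 8.432 kΩ.

V_th ≈ 7.99 V, R_th ≈ 8.43 kΩ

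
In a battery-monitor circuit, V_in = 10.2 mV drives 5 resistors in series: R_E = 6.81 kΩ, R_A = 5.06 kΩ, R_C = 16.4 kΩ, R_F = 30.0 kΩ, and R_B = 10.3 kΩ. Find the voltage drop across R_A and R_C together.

V ≈ 3.19 mV

Total series resistance ΣR = 6.81 + 5.06 + 16.4 + 30.0 + 10.3 = 68.57 kΩ.
R_{R_A..R_C} = 5.06 + 16.4 = 21.46 kΩ.
Voltage divider: V = V_in · (21.46 / 68.57) = 10.2 × 0.3130 = 3.192 mV.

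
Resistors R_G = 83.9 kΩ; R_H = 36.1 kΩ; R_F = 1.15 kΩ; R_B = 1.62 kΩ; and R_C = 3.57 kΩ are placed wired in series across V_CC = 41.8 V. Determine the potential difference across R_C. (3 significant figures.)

V ≈ 1.18 V

Series total: ΣR = 83.9 + 36.1 + 1.15 + 1.62 + 3.57 = 126.3 kΩ.
V = V_CC · R/ΣR = 41.8 × 0.02826 = 1.181 V.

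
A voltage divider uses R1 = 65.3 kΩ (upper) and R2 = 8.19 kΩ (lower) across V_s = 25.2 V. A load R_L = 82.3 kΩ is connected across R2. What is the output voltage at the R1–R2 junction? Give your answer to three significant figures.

V_out ≈ 2.58 V

First combine the lower leg with the load: R2 ‖ R_L = 7.449 kΩ.
Then V_out = V_s · R2'/(R1 + R2') = 25.2 × 7.449/72.75 = 2.580 V.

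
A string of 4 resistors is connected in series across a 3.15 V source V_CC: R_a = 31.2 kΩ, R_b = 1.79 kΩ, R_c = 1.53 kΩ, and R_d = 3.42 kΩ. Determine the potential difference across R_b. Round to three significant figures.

Total series resistance ΣR = 31.2 + 1.79 + 1.53 + 3.42 = 37.94 kΩ.
Voltage divider: V = V_CC · (1.790 / 37.94) = 3.15 × 0.04718 = 0.1486 V.

V ≈ 0.149 V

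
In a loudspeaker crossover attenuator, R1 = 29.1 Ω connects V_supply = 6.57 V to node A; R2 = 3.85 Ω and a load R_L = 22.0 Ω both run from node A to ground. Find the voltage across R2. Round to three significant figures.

First combine the lower leg with the load: R2 ‖ R_L = 3.277 Ω.
Now apply the divider: V_out = 6.57 × 0.1012 = 0.6649 V.

V_out ≈ 0.665 V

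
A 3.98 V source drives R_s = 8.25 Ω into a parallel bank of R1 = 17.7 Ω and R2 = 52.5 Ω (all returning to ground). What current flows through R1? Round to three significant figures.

Combine the parallel branches: R_p = (1/17.7 + 1/52.5)⁻¹ = 13.24 Ω.
V_A by voltage divider: V_A = 3.98 × 13.24/(8.25 + 13.24) = 2.452 V.
Branch current I = V_A/R1 = 2.452/17.7 = 0.1385 A.

I ≈ 0.139 A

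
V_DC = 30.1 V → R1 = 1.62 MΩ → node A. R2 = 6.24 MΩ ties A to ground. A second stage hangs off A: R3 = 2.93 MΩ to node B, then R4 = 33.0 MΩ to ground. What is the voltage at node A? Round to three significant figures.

V_A ≈ 23.1 V

Node A sees R2 in parallel with the series input of stage 2, R3 + R4 = 35.93 MΩ.
R2 ‖ (R3+R4) = 5.317 MΩ.
V_A = 30.1 × 5.317/(1.62 + 5.317) = 23.07 V.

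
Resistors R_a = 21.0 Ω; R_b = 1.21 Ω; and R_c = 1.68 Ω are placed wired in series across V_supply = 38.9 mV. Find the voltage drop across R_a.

Series total: ΣR = 21.0 + 1.21 + 1.68 = 23.89 Ω.
By the voltage-divider rule, V = 38.9 × 21.00/23.89 = 34.19 mV.

V ≈ 34.2 mV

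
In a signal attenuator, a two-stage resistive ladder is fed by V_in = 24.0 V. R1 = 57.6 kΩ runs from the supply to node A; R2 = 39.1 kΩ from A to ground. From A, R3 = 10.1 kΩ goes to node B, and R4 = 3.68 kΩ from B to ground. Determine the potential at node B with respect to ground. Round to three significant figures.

V_B ≈ 0.963 V

Looking into the second stage from A: R3 + R4 = 13.78 kΩ appears in parallel with R2.
Effective lower resistance at A: R2 ‖ 13.78 = 10.19 kΩ.
So V_A = 24.0 × 0.1503 = 3.607 V.
Stage 2 is unloaded, so V_B = V_A · R4/(R3+R4) = 3.607 × 3.68/13.78 = 0.9634 V.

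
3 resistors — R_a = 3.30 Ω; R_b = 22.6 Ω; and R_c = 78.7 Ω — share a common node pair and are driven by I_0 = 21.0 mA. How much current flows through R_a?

I ≈ 17.7 mA

ΣG = 1/3.30 + 1/22.6 + 1/78.7 = 0.3600.
Current divider: I(R_a) = I_0 · G_k/ΣG = 21.0 × (0.3030/0.3600) = 21.0 × 0.8418 = 17.68 mA.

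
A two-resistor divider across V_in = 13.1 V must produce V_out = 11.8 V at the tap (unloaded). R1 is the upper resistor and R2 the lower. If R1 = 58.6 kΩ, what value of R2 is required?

R2 ≈ 532 kΩ

Required fraction k = V_out/V_in = 0.9008.
Rearranging, R2 = R1·k/(1−k) = 58.6 × 9.077 = 531.9 kΩ.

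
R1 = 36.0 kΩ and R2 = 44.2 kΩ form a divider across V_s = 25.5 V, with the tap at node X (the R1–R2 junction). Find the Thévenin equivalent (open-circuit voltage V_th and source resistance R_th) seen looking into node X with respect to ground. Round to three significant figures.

V_th ≈ 14.1 V, R_th ≈ 19.8 kΩ

Open-circuit (no load on X): V_th = V_s · R2/(R1 + R2) = 25.5 × 44.2/(36.00 + 44.2) = 14.05 V.
With V_s suppressed (replaced by a short), R_th = R1 ‖ R2 = (36.00 × 44.2)/(36.00 + 44.2) = 19.84 kΩ.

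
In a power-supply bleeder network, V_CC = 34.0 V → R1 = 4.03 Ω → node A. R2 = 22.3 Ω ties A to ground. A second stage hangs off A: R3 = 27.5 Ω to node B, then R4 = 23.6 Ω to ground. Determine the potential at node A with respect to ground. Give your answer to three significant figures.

Node A sees R2 in parallel with the series input of stage 2, R3 + R4 = 51.10 Ω.
Effective lower resistance at A: R2 ‖ 51.10 = 15.52 Ω.
First divider: V_A = V_CC · 15.52/(4.03 + 15.52) = 26.99 V.

V_A ≈ 27.0 V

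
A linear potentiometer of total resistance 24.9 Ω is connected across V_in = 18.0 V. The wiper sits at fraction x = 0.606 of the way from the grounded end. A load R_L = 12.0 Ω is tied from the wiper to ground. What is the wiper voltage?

Split the track: R_lower = x·R_p = 15.09 Ω, R_upper = (1−x)·R_p = 9.811 Ω.
(x·R_p) ‖ R_L = 6.684 Ω.
Loaded-divider output: V_out = 18.0 × 0.4052 = 7.294 V.
(Unloaded: V_out = x·V_in = 10.9 V.)

V_out ≈ 7.29 V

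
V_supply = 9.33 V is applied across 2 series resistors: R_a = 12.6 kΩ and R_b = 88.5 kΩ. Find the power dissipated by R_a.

ΣR = 101.1 kΩ → I = 9.33/101.1 = 0.09228 mA.
P = I²R = 0.008516 × 12.6 = 0.1073 mW.

P ≈ 0.107 mW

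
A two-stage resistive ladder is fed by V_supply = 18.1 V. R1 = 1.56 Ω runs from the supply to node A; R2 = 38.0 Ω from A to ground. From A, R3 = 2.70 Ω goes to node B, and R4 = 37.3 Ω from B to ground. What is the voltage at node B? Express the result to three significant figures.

The second stage (R3 + R4 = 40.00 Ω) loads node A in parallel with R2.
R2 ‖ (R3+R4) = 19.49 Ω.
So V_A = 18.1 × 0.9259 = 16.76 V.
Then the unloaded second divider: V_B = V_A × R4/(R3+R4) = 16.76 × 0.9325 = 15.63 V.

V_B ≈ 15.6 V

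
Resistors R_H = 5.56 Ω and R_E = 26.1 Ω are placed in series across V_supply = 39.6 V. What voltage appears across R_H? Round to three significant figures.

ΣR = 5.56 + 26.1 = 31.66 Ω.
V = V_supply · R/ΣR = 39.6 × 0.1756 = 6.954 V.

V ≈ 6.95 V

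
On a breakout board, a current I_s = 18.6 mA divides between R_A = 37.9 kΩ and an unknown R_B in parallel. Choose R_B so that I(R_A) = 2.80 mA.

R_B ≈ 6.72 kΩ

In a two-way split, I_A/I_s = R_B/(R_A + R_B).
2.80/18.6 = R_B/(R_A + R_B) → R_B = R_A · (0.1505)/(1 − 0.1505) = 37.9 × 0.1772 = 6.716 kΩ.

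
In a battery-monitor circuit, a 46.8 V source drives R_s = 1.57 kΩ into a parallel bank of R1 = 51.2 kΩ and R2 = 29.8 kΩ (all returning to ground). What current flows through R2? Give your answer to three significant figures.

Parallel bank: R_p = 1/(1/51.2 + 1/29.8) = 18.84 kΩ.
V_A = 46.8 × 18.84/20.41 = 43.20 V.
Branch current I = V_A/R2 = 43.20/29.8 = 1.450 mA.
(Check via current divider: I_total = 2.293 mA; share G_k/ΣG = 0.6321 → same result.)

I ≈ 1.45 mA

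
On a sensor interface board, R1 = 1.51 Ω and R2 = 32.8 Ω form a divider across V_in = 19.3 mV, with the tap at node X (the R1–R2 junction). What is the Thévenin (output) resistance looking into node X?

R_th ≈ 1.44 Ω

With V_in suppressed (replaced by a short), R_th = R1 ‖ R2 = (1.510 × 32.8)/(1.510 + 32.8) = 1.444 Ω.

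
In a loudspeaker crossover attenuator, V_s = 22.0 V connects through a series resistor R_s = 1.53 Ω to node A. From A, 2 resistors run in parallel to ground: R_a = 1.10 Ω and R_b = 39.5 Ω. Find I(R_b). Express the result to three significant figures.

I ≈ 0.229 A

Combine the parallel branches: R_p = (1/1.10 + 1/39.5)⁻¹ = 1.070 Ω.
Node voltage V_A = V_s · R_p/(R_s + R_p) = 22.0 × 0.4116 = 9.055 V.
Branch current I = V_A/R_b = 9.055/39.5 = 0.2292 A.
(Check via current divider: I_total = 8.461 A; share G_k/ΣG = 0.02709 → same result.)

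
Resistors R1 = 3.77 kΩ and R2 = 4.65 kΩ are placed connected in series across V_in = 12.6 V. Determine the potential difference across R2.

V ≈ 6.96 V

ΣR = 3.77 + 4.65 = 8.420 kΩ.
V = V_in · R/ΣR = 12.6 × 0.5523 = 6.958 V.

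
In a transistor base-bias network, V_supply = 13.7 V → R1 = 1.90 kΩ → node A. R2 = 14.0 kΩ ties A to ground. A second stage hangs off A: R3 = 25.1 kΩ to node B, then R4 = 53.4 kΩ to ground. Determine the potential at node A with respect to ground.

V_A ≈ 11.8 V

The second stage (R3 + R4 = 78.50 kΩ) loads node A in parallel with R2.
R2 ‖ (R3+R4) = 11.88 kΩ.
First divider: V_A = V_supply · 11.88/(1.90 + 11.88) = 11.81 V.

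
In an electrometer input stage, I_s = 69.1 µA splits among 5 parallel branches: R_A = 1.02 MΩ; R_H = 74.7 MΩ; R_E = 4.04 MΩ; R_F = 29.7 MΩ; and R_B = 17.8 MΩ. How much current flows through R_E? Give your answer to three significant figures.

ΣG = 1/1.02 + 1/74.7 + 1/4.04 + 1/29.7 + 1/17.8 = 1.331.
Current divider: I(R_E) = I_s · G_k/ΣG = 69.1 × (0.2475/1.331) = 69.1 × 0.1859 = 12.85 µA.

I ≈ 12.8 µA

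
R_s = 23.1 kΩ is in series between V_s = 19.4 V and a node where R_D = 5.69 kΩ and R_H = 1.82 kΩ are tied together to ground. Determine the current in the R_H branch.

I ≈ 0.600 mA

Combine the parallel branches: R_p = (1/5.69 + 1/1.82)⁻¹ = 1.379 kΩ.
V_A by voltage divider: V_A = 19.4 × 1.379/(23.1 + 1.379) = 1.093 V.
Branch current I = V_A/R_H = 1.093/1.82 = 0.6005 mA.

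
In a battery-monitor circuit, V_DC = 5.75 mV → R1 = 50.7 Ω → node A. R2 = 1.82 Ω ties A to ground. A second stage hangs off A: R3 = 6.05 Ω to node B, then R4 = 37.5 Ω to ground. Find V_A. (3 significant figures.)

Looking into the second stage from A: R3 + R4 = 43.55 Ω appears in parallel with R2.
R2 ‖ (R3+R4) = 1.747 Ω.
V_A = 5.75 × 1.747/(50.7 + 1.747) = 0.1915 mV.

V_A ≈ 0.192 mV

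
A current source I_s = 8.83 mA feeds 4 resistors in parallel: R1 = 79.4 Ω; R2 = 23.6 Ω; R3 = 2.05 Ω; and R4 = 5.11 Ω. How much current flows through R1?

Total conductance ΣG = 1/79.4 + 1/23.6 + 1/2.05 + 1/5.11 = 0.7385 (units of 1/Ω).
By the current-divider rule, I = I_s · G_k/ΣG = 8.83 × 0.01705 = 0.1506 mA.

I ≈ 0.151 mA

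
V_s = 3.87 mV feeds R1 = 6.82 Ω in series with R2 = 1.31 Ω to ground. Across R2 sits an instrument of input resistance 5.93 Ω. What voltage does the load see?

V_out ≈ 0.526 mV

R2 ‖ R_L = (1.31 × 5.93)/(1.31 + 5.93) = 1.073 Ω.
Then V_out = V_s · R2'/(R1 + R2') = 3.87 × 1.073/7.893 = 0.5261 mV.
(Unloaded it would be 0.624 mV; the load pulls it down.)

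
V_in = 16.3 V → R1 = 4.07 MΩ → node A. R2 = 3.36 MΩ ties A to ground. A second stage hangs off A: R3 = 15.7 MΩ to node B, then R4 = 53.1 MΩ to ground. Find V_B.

V_B ≈ 5.54 V

Node A sees R2 in parallel with the series input of stage 2, R3 + R4 = 68.80 MΩ.
R2 ‖ (R3+R4) = 3.204 MΩ.
First divider: V_A = V_in · 3.204/(4.07 + 3.204) = 7.179 V.
V_B = V_A × 0.7718 = 5.541 V.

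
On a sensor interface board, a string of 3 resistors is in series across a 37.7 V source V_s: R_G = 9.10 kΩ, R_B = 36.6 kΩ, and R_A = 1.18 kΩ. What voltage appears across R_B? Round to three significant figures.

V ≈ 29.4 V

ΣR = 9.10 + 36.6 + 1.18 = 46.88 kΩ.
Voltage divider: V = V_s · (36.60 / 46.88) = 37.7 × 0.7807 = 29.43 V.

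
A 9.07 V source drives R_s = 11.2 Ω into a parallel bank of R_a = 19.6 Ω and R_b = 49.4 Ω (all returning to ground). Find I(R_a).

Parallel bank: R_p = 1/(1/19.6 + 1/49.4) = 14.03 Ω.
Node voltage V_A = V_CC · R_p/(R_s + R_p) = 9.07 × 0.5561 = 5.044 V.
Branch current I = V_A/R_a = 5.044/19.6 = 0.2574 A.
(Check via current divider: I_total = 0.3595 A; share G_k/ΣG = 0.7159 → same result.)

I ≈ 0.257 A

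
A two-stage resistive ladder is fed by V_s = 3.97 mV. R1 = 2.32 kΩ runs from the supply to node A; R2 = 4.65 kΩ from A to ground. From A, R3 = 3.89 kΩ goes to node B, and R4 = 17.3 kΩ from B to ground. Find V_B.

Node A sees R2 in parallel with the series input of stage 2, R3 + R4 = 21.19 kΩ.
Effective lower resistance at A: R2 ‖ 21.19 = 3.813 kΩ.
First divider: V_A = V_s · 3.813/(2.32 + 3.813) = 2.468 mV.
Then the unloaded second divider: V_B = V_A × R4/(R3+R4) = 2.468 × 0.8164 = 2.015 mV.

V_B ≈ 2.02 mV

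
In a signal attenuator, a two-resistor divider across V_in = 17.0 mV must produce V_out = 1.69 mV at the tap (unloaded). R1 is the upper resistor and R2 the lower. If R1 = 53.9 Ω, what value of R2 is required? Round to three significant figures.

V_out/V_in = R2/(R1+R2) = 0.09941.
R2 = R1 · 0.09941/(1 − 0.09941) = 5.950 Ω.

R2 ≈ 5.95 Ω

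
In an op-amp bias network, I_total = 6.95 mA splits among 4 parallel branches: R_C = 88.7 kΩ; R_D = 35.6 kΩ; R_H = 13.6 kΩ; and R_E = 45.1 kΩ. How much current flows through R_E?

Conductances: ΣG = 1/88.7 + 1/35.6 + 1/13.6 + 1/45.1 = 0.1351 (1/kΩ).
By the current-divider rule, I = I_total · G_k/ΣG = 6.95 × 0.1642 = 1.141 mA.

I ≈ 1.14 mA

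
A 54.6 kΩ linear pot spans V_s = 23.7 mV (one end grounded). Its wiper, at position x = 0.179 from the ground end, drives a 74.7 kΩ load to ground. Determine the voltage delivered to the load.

V_out ≈ 3.83 mV

Split the track: R_lower = x·R_p = 9.773 kΩ, R_upper = (1−x)·R_p = 44.83 kΩ.
(x·R_p) ‖ R_L = 8.643 kΩ.
Then V_out = V_s · 8.643/(44.83 + 8.643) = 3.831 mV.
(Unloaded: V_out = x·V_s = 4.24 mV.)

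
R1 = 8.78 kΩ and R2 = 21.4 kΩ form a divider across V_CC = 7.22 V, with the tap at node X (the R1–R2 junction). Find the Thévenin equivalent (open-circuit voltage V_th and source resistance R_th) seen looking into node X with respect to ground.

Open-circuit (no load on X): V_th = V_CC · R2/(R1 + R2) = 7.22 × 21.4/(8.780 + 21.4) = 5.120 V.
Looking into X with the source shorted: R_th = R1·R2/(R1+R2) = 8.780 × 21.4/30.18 = 6.226 kΩ.

V_th ≈ 5.12 V, R_th ≈ 6.23 kΩ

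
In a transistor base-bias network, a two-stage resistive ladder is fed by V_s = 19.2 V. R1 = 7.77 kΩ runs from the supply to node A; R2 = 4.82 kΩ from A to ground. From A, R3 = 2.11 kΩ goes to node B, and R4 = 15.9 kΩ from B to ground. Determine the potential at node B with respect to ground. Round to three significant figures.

V_B ≈ 5.57 V

Looking into the second stage from A: R3 + R4 = 18.01 kΩ appears in parallel with R2.
R2 ‖ (R3+R4) = 3.802 kΩ.
So V_A = 19.2 × 0.3286 = 6.309 V.
V_B = V_A × 0.8828 = 5.570 V.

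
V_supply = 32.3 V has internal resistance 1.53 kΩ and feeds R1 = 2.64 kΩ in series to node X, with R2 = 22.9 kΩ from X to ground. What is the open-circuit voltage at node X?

R1' = 1.53 + 2.64 = 4.170 kΩ (source resistance + R1).
With X open, the divider is unloaded: V_th = 32.3 × 22.9/27.07 = 27.32 V.

V_th ≈ 27.3 V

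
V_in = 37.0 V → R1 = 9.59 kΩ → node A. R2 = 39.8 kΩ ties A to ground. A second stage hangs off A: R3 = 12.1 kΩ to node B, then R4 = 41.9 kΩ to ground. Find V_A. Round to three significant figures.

V_A ≈ 26.1 V

Node A sees R2 in parallel with the series input of stage 2, R3 + R4 = 54.00 kΩ.
R2 ‖ (R3+R4) = 22.91 kΩ.
V_A = 37.0 × 22.91/(9.59 + 22.91) = 26.08 V.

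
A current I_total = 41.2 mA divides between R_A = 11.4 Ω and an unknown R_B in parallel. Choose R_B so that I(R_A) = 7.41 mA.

R_B ≈ 2.50 Ω

The fraction through R_A equals R_B/(R_A+R_B).
7.41/41.2 = R_B/(R_A + R_B) → R_B = R_A · (0.1799)/(1 − 0.1799) = 11.4 × 0.2193 = 2.500 Ω.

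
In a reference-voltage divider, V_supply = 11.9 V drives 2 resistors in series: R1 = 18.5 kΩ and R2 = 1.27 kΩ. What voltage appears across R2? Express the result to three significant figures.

Total series resistance ΣR = 18.5 + 1.27 = 19.77 kΩ.
Voltage divider: V = V_supply · (1.270 / 19.77) = 11.9 × 0.06424 = 0.7644 V.

V ≈ 0.764 V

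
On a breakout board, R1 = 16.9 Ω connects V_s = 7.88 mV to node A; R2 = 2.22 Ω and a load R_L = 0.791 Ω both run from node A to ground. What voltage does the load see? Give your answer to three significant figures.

First combine the lower leg with the load: R2 ‖ R_L = 0.5832 Ω.
Then V_out = V_s · R2'/(R1 + R2') = 7.88 × 0.5832/17.48 = 0.2629 mV.

V_out ≈ 0.263 mV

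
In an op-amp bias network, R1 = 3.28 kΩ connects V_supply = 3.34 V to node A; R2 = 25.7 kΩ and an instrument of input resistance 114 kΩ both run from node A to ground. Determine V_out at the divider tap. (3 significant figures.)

The load sits in parallel with R2, giving an effective lower resistance R2' = R2·R_L/(R2+R_L) = 20.97 kΩ.
Now apply the divider: V_out = 3.34 × 0.8648 = 2.888 V.

V_out ≈ 2.89 V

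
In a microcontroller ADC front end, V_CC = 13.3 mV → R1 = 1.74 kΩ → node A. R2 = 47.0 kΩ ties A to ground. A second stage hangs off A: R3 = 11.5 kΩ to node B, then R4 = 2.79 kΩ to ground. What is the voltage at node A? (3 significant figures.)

V_A ≈ 11.5 mV

The second stage (R3 + R4 = 14.29 kΩ) loads node A in parallel with R2.
Effective lower resistance at A: R2 ‖ 14.29 = 10.96 kΩ.
V_A = 13.3 × 10.96/(1.74 + 10.96) = 11.48 mV.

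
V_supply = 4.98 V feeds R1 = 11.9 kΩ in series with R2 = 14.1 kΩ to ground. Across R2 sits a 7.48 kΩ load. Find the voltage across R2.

V_out ≈ 1.45 V

R2 ‖ R_L = (14.1 × 7.48)/(14.1 + 7.48) = 4.887 kΩ.
Then V_out = V_supply · R2'/(R1 + R2') = 4.98 × 4.887/16.79 = 1.450 V.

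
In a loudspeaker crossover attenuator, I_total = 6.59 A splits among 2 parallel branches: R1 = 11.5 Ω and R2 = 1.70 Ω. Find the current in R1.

I ≈ 0.849 A

With just two branches, the current splits inversely with resistance.
I(R1) = 6.59 × 1.70/(11.5 + 1.70) = 6.59 × 0.1288 = 0.8487 A.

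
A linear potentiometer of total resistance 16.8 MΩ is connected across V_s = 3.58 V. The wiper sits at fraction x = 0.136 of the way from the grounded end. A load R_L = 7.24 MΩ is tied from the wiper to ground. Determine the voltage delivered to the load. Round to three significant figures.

Split the track: R_lower = x·R_p = 2.285 MΩ, R_upper = (1−x)·R_p = 14.52 MΩ.
(x·R_p) ‖ R_L = 1.737 MΩ.
Then V_out = V_s · 1.737/(14.52 + 1.737) = 0.3826 V.

V_out ≈ 0.383 V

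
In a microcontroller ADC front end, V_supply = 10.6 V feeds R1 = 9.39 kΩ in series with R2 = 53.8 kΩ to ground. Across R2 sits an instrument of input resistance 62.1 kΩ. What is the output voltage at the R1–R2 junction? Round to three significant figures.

V_out ≈ 8.00 V

R2 ‖ R_L = (53.8 × 62.1)/(53.8 + 62.1) = 28.83 kΩ.
Now apply the divider: V_out = 10.6 × 0.7543 = 7.996 V.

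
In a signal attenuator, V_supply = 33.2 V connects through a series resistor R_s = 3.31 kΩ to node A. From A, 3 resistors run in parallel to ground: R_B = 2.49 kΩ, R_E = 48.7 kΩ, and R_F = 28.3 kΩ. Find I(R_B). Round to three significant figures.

Parallel bank: R_p = 1/(1/2.49 + 1/48.7 + 1/28.3) = 2.186 kΩ.
Node voltage V_A = V_supply · R_p/(R_s + R_p) = 33.2 × 0.3977 = 13.20 V.
I(R_B) = V_A / R_B = 13.20/2.49 = 5.303 mA.

I ≈ 5.30 mA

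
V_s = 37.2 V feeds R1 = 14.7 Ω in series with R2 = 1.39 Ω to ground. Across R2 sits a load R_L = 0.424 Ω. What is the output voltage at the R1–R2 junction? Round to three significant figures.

The load sits in parallel with R2, giving an effective lower resistance R2' = R2·R_L/(R2+R_L) = 0.3249 Ω.
Then V_out = V_s · R2'/(R1 + R2') = 37.2 × 0.3249/15.02 = 0.8044 V.
(Unloaded it would be 3.21 V; the load pulls it down.)

V_out ≈ 0.804 V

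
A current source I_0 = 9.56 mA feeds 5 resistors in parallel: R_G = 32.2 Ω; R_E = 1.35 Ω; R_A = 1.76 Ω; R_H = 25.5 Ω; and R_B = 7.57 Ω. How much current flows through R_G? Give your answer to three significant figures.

I ≈ 0.196 mA

Total conductance ΣG = 1/32.2 + 1/1.35 + 1/1.76 + 1/25.5 + 1/7.57 = 1.511 (units of 1/Ω).
By the current-divider rule, I = I_0 · G_k/ΣG = 9.56 × 0.02055 = 0.1965 mA.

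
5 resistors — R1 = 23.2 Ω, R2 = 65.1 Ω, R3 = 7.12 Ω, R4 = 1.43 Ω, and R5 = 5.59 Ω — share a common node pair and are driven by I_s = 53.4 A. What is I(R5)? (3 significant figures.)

Conductances: ΣG = 1/23.2 + 1/65.1 + 1/7.12 + 1/1.43 + 1/5.59 = 1.077 (1/Ω).
By the current-divider rule, I = I_s · G_k/ΣG = 53.4 × 0.1661 = 8.869 A.

I ≈ 8.87 A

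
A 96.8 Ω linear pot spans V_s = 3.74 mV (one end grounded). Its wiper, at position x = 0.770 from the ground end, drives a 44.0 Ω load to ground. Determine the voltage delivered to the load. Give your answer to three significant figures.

The pot divides into 22.26 Ω above the wiper and 74.54 Ω below.
(x·R_p) ‖ R_L = 27.67 Ω.
V_out = 3.74 × 27.67/(22.26 + 27.67) = 2.072 mV.

V_out ≈ 2.07 mV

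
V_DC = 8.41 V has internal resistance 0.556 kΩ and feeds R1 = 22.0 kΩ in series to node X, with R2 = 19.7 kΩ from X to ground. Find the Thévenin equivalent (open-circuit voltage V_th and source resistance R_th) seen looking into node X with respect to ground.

V_th ≈ 3.92 V, R_th ≈ 10.5 kΩ

R1' = 0.556 + 22.0 = 22.56 kΩ (source resistance + R1).
With X open, the divider is unloaded: V_th = 8.41 × 19.7/42.26 = 3.921 V.
Zeroing V_DC shorts the top of R1' to ground, so R_th = R1' ‖ R2 = 10.52 kΩ.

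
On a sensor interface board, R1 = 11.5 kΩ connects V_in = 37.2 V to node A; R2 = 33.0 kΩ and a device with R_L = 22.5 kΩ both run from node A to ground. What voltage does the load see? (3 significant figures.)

R2 ‖ R_L = (33.0 × 22.5)/(33.0 + 22.5) = 13.38 kΩ.
Now apply the divider: V_out = 37.2 × 0.5378 = 20.00 V.

V_out ≈ 20.0 V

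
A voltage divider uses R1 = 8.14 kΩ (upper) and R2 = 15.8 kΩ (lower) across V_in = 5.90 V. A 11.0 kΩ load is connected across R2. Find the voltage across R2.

V_out ≈ 2.62 V

The load sits in parallel with R2, giving an effective lower resistance R2' = R2·R_L/(R2+R_L) = 6.485 kΩ.
Voltage divider with the loaded lower leg: V_out = 5.90 × 6.485/(8.14 + 6.485) = 5.90 × 0.4434 = 2.616 V.
(Unloaded it would be 3.89 V; the load pulls it down.)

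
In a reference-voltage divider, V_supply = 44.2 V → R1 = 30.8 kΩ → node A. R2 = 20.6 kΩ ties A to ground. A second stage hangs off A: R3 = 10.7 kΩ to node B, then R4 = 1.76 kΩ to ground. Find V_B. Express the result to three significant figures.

The second stage (R3 + R4 = 12.46 kΩ) loads node A in parallel with R2.
Effective lower resistance at A: R2 ‖ 12.46 = 7.764 kΩ.
First divider: V_A = V_supply · 7.764/(30.8 + 7.764) = 8.899 V.
V_B = V_A × 0.1413 = 1.257 V.

V_B ≈ 1.26 V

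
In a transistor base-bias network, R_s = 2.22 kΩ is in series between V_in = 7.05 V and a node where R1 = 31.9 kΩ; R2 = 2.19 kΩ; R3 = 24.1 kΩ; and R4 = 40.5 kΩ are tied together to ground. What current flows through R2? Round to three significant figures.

Combine the parallel branches: R_p = (1/31.9 + 1/2.19 + 1/24.1 + 1/40.5)⁻¹ = 1.805 kΩ.
V_A by voltage divider: V_A = 7.05 × 1.805/(2.22 + 1.805) = 3.161 V.
I(R2) = V_A / R2 = 3.161/2.19 = 1.443 mA.
(Check via current divider: I_total = 1.752 mA; share G_k/ΣG = 0.8240 → same result.)

I ≈ 1.44 mA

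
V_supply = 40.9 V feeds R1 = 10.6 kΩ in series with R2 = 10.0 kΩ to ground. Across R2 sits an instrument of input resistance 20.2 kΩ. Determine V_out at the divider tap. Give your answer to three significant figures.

V_out ≈ 15.8 V

R2 ‖ R_L = (10.0 × 20.2)/(10.0 + 20.2) = 6.689 kΩ.
Then V_out = V_supply · R2'/(R1 + R2') = 40.9 × 6.689/17.29 = 15.82 V.
(Unloaded it would be 19.9 V; the load pulls it down.)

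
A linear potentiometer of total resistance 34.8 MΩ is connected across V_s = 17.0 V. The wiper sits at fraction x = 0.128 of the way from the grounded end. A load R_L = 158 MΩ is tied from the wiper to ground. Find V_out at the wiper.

Lower segment x·R_p = 4.454 MΩ; upper segment (1−x)·R_p = 30.35 MΩ.
R_L loads the lower segment: effective lower R = 4.332 MΩ.
Loaded-divider output: V_out = 17.0 × 0.1249 = 2.124 V.

V_out ≈ 2.12 V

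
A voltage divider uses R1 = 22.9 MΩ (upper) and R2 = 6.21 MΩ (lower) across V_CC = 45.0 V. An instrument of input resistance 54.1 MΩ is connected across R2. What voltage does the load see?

First combine the lower leg with the load: R2 ‖ R_L = 5.571 MΩ.
Voltage divider with the loaded lower leg: V_out = 45.0 × 5.571/(22.9 + 5.571) = 45.0 × 0.1957 = 8.805 V.
(Unloaded it would be 9.60 V; the load pulls it down.)

V_out ≈ 8.80 V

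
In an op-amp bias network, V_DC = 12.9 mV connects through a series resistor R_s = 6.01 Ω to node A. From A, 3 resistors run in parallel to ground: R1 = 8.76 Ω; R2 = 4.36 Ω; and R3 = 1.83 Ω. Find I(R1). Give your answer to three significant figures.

I ≈ 0.232 mA

Combine the parallel branches: R_p = (1/8.76 + 1/4.36 + 1/1.83)⁻¹ = 1.124 Ω.
V_A by voltage divider: V_A = 12.9 × 1.124/(6.01 + 1.124) = 2.032 mV.
Branch current I = V_A/R1 = 2.032/8.76 = 0.2320 mA.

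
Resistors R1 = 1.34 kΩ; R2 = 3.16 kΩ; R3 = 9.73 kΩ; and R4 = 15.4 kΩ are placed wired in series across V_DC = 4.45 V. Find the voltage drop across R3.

V ≈ 1.46 V

Total series resistance ΣR = 1.34 + 3.16 + 9.73 + 15.4 = 29.63 kΩ.
By the voltage-divider rule, V = 4.45 × 9.730/29.63 = 1.461 V.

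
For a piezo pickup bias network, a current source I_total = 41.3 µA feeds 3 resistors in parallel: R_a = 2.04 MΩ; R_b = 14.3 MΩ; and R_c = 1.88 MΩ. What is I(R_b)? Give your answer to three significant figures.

Total conductance ΣG = 1/2.04 + 1/14.3 + 1/1.88 = 1.092 (units of 1/MΩ).
Current divider: I(R_b) = I_total · G_k/ΣG = 41.3 × (0.06993/1.092) = 41.3 × 0.06404 = 2.645 µA.

I ≈ 2.64 µA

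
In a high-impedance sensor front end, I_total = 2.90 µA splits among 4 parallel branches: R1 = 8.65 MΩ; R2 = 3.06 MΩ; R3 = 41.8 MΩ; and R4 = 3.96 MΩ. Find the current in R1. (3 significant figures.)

I ≈ 0.466 µA

ΣG = 1/8.65 + 1/3.06 + 1/41.8 + 1/3.96 = 0.7189.
Current divider: I(R1) = I_total · G_k/ΣG = 2.90 × (0.1156/0.7189) = 2.90 × 0.1608 = 0.4664 µA.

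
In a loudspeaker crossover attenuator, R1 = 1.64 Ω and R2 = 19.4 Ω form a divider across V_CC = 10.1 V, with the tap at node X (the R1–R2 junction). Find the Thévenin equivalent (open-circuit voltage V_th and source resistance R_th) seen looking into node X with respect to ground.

V_th is the unloaded tap voltage: V_CC · R2/(R1+R2) = 10.1 × 0.9221 = 9.313 V.
With V_CC suppressed (replaced by a short), R_th = R1 ‖ R2 = (1.640 × 19.4)/(1.640 + 19.4) = 1.512 Ω.

V_th ≈ 9.31 V, R_th ≈ 1.51 Ω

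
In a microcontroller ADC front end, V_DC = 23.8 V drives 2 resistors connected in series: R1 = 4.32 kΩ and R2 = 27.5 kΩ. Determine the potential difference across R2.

V ≈ 20.6 V

ΣR = 4.32 + 27.5 = 31.82 kΩ.
Voltage divider: V = V_DC · (27.50 / 31.82) = 23.8 × 0.8642 = 20.57 V.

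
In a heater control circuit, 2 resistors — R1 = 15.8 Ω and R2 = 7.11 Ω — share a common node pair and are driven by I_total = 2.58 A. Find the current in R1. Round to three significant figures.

I ≈ 0.801 A

Two-branch current divider: I_k = I_total · R_other/(R_1 + R_2).
I(R1) = 2.58 × 7.11/(15.8 + 7.11) = 2.58 × 0.3103 = 0.8007 A.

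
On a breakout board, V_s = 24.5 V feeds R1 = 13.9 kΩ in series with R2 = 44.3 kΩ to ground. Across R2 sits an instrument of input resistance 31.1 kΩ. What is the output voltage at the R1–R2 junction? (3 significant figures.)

V_out ≈ 13.9 V

The load sits in parallel with R2, giving an effective lower resistance R2' = R2·R_L/(R2+R_L) = 18.27 kΩ.
Voltage divider with the loaded lower leg: V_out = 24.5 × 18.27/(13.9 + 18.27) = 24.5 × 0.5680 = 13.91 V.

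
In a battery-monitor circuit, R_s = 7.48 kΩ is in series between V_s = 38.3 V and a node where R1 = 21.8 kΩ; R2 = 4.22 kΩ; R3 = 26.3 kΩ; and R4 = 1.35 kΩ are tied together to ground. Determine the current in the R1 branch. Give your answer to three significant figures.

I ≈ 0.197 mA

Parallel bank: R_p = 1/(1/21.8 + 1/4.22 + 1/26.3 + 1/1.35) = 0.9420 kΩ.
Node voltage V_A = V_s · R_p/(R_s + R_p) = 38.3 × 0.1118 = 4.284 V.
I(R1) = V_A / R1 = 4.284/21.8 = 0.1965 mA.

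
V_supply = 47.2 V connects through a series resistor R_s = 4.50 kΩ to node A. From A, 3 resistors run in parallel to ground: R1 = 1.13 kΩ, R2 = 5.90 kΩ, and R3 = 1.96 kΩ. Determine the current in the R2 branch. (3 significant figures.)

Combine the parallel branches: R_p = (1/1.13 + 1/5.90 + 1/1.96)⁻¹ = 0.6391 kΩ.
V_A = 47.2 × 0.6391/5.139 = 5.870 V.
I(R2) = V_A / R2 = 5.870/5.90 = 0.9949 mA.
(Check via current divider: I_total = 9.184 mA; share G_k/ΣG = 0.1083 → same result.)

I ≈ 0.995 mA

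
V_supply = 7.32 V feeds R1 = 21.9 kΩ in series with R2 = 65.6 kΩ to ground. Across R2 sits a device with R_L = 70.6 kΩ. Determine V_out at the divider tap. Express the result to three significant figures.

V_out ≈ 4.45 V

The load sits in parallel with R2, giving an effective lower resistance R2' = R2·R_L/(R2+R_L) = 34.00 kΩ.
Then V_out = V_supply · R2'/(R1 + R2') = 7.32 × 34.00/55.90 = 4.452 V.
(Unloaded it would be 5.49 V; the load pulls it down.)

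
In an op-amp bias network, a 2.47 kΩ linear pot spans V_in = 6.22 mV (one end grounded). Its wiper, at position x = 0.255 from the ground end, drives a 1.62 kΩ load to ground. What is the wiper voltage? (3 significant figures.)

V_out ≈ 1.23 mV

Split the track: R_lower = x·R_p = 0.6299 kΩ, R_upper = (1−x)·R_p = 1.840 kΩ.
Lower segment in parallel with the load: 0.6299 ‖ 1.62 = 0.4535 kΩ.
V_out = 6.22 × 0.4535/(1.840 + 0.4535) = 1.230 mV.
(Unloaded: V_out = x·V_in = 1.59 mV.)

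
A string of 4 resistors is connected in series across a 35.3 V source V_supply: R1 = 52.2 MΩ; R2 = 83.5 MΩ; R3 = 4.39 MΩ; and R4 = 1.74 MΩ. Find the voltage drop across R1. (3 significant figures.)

V ≈ 13.0 V

Total series resistance ΣR = 52.2 + 83.5 + 4.39 + 1.74 = 141.8 MΩ.
By the voltage-divider rule, V = 35.3 × 52.20/141.8 = 12.99 V.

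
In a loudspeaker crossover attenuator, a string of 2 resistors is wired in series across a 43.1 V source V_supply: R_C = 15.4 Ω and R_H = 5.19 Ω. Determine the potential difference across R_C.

V ≈ 32.2 V

Series total: ΣR = 15.4 + 5.19 = 20.59 Ω.
Voltage divider: V = V_supply · (15.40 / 20.59) = 43.1 × 0.7479 = 32.24 V.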